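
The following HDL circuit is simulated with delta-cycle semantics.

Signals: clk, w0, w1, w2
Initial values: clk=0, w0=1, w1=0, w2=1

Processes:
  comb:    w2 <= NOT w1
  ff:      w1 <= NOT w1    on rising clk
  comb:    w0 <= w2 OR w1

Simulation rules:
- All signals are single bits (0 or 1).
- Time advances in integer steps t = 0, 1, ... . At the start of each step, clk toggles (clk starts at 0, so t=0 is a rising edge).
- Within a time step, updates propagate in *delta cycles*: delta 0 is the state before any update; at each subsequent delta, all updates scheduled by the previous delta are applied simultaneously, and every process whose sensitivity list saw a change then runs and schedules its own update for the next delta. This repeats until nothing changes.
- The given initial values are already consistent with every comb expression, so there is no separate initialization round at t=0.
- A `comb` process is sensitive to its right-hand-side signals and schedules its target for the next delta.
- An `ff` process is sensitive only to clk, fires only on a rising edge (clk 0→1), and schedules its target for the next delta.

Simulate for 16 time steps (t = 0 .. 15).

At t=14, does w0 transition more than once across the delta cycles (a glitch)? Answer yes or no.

t0.Δ0 clk=0 w2=1 w0=1 w1=0
t0.Δ1 clk=1 w2=1 w0=1 w1=0
t0.Δ2 clk=1 w2=1 w0=1 w1=1
t0.Δ3 clk=1 w2=0 w0=1 w1=1
t1.Δ0 clk=1 w2=0 w0=1 w1=1
t1.Δ1 clk=0 w2=0 w0=1 w1=1
t2.Δ0 clk=0 w2=0 w0=1 w1=1
t2.Δ1 clk=1 w2=0 w0=1 w1=1
t2.Δ2 clk=1 w2=0 w0=1 w1=0
t2.Δ3 clk=1 w2=1 w0=0 w1=0
t2.Δ4 clk=1 w2=1 w0=1 w1=0
t3.Δ0 clk=1 w2=1 w0=1 w1=0
t3.Δ1 clk=0 w2=1 w0=1 w1=0
t4.Δ0 clk=0 w2=1 w0=1 w1=0
t4.Δ1 clk=1 w2=1 w0=1 w1=0
t4.Δ2 clk=1 w2=1 w0=1 w1=1
t4.Δ3 clk=1 w2=0 w0=1 w1=1
t5.Δ0 clk=1 w2=0 w0=1 w1=1
t5.Δ1 clk=0 w2=0 w0=1 w1=1
t6.Δ0 clk=0 w2=0 w0=1 w1=1
t6.Δ1 clk=1 w2=0 w0=1 w1=1
t6.Δ2 clk=1 w2=0 w0=1 w1=0
t6.Δ3 clk=1 w2=1 w0=0 w1=0
t6.Δ4 clk=1 w2=1 w0=1 w1=0
t7.Δ0 clk=1 w2=1 w0=1 w1=0
t7.Δ1 clk=0 w2=1 w0=1 w1=0
t8.Δ0 clk=0 w2=1 w0=1 w1=0
t8.Δ1 clk=1 w2=1 w0=1 w1=0
t8.Δ2 clk=1 w2=1 w0=1 w1=1
t8.Δ3 clk=1 w2=0 w0=1 w1=1
t9.Δ0 clk=1 w2=0 w0=1 w1=1
t9.Δ1 clk=0 w2=0 w0=1 w1=1
t10.Δ0 clk=0 w2=0 w0=1 w1=1
t10.Δ1 clk=1 w2=0 w0=1 w1=1
t10.Δ2 clk=1 w2=0 w0=1 w1=0
t10.Δ3 clk=1 w2=1 w0=0 w1=0
t10.Δ4 clk=1 w2=1 w0=1 w1=0
t11.Δ0 clk=1 w2=1 w0=1 w1=0
t11.Δ1 clk=0 w2=1 w0=1 w1=0
t12.Δ0 clk=0 w2=1 w0=1 w1=0
t12.Δ1 clk=1 w2=1 w0=1 w1=0
t12.Δ2 clk=1 w2=1 w0=1 w1=1
t12.Δ3 clk=1 w2=0 w0=1 w1=1
t13.Δ0 clk=1 w2=0 w0=1 w1=1
t13.Δ1 clk=0 w2=0 w0=1 w1=1
t14.Δ0 clk=0 w2=0 w0=1 w1=1
t14.Δ1 clk=1 w2=0 w0=1 w1=1
t14.Δ2 clk=1 w2=0 w0=1 w1=0
t14.Δ3 clk=1 w2=1 w0=0 w1=0
t14.Δ4 clk=1 w2=1 w0=1 w1=0
t15.Δ0 clk=1 w2=1 w0=1 w1=0
t15.Δ1 clk=0 w2=1 w0=1 w1=0

yes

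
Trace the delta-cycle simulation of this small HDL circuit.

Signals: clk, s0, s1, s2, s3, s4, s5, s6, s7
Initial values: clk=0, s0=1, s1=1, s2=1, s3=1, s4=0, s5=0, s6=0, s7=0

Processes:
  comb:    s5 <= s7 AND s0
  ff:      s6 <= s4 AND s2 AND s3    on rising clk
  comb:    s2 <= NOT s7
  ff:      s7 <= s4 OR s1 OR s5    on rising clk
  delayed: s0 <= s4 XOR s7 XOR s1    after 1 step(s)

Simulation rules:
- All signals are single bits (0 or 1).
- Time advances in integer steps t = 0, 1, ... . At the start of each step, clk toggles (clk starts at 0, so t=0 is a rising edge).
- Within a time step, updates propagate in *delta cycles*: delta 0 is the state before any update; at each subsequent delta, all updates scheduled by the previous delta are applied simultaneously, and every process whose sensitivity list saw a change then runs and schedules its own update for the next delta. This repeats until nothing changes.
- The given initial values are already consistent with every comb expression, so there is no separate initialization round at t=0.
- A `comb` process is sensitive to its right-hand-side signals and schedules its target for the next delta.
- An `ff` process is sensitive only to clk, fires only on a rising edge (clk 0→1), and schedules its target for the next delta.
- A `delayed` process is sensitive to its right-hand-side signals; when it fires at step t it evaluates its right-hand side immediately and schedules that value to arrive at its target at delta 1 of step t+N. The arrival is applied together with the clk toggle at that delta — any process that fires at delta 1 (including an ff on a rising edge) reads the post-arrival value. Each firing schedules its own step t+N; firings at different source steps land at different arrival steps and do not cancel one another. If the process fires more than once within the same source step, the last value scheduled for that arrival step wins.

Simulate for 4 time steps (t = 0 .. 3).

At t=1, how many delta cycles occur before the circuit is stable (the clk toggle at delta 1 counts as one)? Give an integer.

[bits: s1,clk,s5,s0,s6,s4,s3,s7,s2]
t=0: Δ0=100100101 Δ1=110100101 Δ2=110100111 Δ3=111100110 | 3Δ
t=1: Δ0=111100110 Δ1=101000110 Δ2=100000110 | 2Δ
t=2: Δ0=100000110 Δ1=110000110 | 1Δ
t=3: Δ0=110000110 Δ1=100000110 | 1Δ

2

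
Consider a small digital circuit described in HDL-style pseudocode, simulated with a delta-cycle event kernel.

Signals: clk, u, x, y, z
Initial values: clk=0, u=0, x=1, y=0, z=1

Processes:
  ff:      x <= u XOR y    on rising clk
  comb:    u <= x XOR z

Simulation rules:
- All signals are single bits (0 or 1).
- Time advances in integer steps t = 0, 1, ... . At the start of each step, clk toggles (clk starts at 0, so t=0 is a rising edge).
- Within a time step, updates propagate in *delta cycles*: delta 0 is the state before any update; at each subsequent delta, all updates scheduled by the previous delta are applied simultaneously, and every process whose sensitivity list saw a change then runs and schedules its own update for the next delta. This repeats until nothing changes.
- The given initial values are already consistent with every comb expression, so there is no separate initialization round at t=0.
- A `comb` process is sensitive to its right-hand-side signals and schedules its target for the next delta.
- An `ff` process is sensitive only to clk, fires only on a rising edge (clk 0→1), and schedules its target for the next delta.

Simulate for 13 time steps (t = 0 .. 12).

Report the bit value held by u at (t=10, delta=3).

0

t=0 Δ0: z=1 u=0 y=0 x=1 clk=0
  Δ1: clk:0→1
  Δ2: x:1→0
  Δ3: u:0→1
  (3Δ to stable)
t=1 Δ0: z=1 u=1 y=0 x=0 clk=1
  Δ1: clk:1→0
  (1Δ to stable)
t=2 Δ0: z=1 u=1 y=0 x=0 clk=0
  Δ1: clk:0→1
  Δ2: x:0→1
  Δ3: u:1→0
  (3Δ to stable)
t=3 Δ0: z=1 u=0 y=0 x=1 clk=1
  Δ1: clk:1→0
  (1Δ to stable)
t=4 Δ0: z=1 u=0 y=0 x=1 clk=0
  Δ1: clk:0→1
  Δ2: x:1→0
  Δ3: u:0→1
  (3Δ to stable)
t=5 Δ0: z=1 u=1 y=0 x=0 clk=1
  Δ1: clk:1→0
  (1Δ to stable)
t=6 Δ0: z=1 u=1 y=0 x=0 clk=0
  Δ1: clk:0→1
  Δ2: x:0→1
  Δ3: u:1→0
  (3Δ to stable)
t=7 Δ0: z=1 u=0 y=0 x=1 clk=1
  Δ1: clk:1→0
  (1Δ to stable)
t=8 Δ0: z=1 u=0 y=0 x=1 clk=0
  Δ1: clk:0→1
  Δ2: x:1→0
  Δ3: u:0→1
  (3Δ to stable)
t=9 Δ0: z=1 u=1 y=0 x=0 clk=1
  Δ1: clk:1→0
  (1Δ to stable)
t=10 Δ0: z=1 u=1 y=0 x=0 clk=0
  Δ1: clk:0→1
  Δ2: x:0→1
  Δ3: u:1→0
  (3Δ to stable)
t=11 Δ0: z=1 u=0 y=0 x=1 clk=1
  Δ1: clk:1→0
  (1Δ to stable)
t=12 Δ0: z=1 u=0 y=0 x=1 clk=0
  Δ1: clk:0→1
  Δ2: x:1→0
  Δ3: u:0→1
  (3Δ to stable)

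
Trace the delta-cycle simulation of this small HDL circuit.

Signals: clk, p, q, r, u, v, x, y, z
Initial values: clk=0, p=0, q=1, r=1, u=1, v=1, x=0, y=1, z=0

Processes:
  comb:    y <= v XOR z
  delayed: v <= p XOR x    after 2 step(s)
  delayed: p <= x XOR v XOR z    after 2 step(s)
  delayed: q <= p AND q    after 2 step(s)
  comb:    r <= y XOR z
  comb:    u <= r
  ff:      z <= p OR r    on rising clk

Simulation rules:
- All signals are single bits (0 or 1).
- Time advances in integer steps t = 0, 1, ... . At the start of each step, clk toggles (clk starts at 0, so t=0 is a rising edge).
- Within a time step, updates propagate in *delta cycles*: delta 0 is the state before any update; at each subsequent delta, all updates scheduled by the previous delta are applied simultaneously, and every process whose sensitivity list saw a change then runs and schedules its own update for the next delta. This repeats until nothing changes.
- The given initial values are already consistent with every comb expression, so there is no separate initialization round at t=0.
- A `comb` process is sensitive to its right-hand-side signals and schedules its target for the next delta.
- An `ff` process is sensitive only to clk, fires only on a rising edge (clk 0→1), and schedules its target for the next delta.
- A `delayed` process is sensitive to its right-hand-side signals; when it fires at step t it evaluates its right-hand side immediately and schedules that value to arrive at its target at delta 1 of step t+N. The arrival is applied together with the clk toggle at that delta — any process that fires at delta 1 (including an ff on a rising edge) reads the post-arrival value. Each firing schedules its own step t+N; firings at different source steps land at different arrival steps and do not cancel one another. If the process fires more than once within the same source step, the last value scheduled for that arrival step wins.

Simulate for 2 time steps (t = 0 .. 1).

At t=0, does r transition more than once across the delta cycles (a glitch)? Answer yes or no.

[bits: q,u,z,clk,r,v,p,y,x]
t=0: Δ0=110011010 Δ1=110111010 Δ2=111111010 Δ3=111101000 Δ4=101111000 Δ5=111111000 | 5Δ
t=1: Δ0=111111000 Δ1=111011000 | 1Δ

yes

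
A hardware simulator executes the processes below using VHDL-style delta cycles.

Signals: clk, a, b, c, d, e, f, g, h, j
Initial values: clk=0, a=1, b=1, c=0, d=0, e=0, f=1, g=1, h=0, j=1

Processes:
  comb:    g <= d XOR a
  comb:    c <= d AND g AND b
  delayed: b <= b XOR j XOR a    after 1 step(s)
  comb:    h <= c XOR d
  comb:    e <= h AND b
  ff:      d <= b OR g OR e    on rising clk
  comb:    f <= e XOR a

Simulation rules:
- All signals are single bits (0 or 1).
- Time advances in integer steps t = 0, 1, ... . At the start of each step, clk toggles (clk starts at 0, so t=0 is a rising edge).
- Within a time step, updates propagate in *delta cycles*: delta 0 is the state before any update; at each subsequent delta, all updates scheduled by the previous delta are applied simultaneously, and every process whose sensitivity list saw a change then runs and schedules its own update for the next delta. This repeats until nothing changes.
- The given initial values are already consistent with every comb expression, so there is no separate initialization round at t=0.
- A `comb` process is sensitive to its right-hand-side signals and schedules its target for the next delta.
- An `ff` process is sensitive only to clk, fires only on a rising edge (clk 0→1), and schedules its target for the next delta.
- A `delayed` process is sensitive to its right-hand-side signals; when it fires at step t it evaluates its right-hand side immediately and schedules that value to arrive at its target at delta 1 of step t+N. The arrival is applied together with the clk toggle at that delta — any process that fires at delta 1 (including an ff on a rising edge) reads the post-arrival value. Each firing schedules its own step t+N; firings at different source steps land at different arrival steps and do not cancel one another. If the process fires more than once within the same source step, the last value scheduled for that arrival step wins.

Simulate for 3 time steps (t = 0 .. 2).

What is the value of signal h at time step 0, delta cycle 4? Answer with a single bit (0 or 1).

[bits: c,a,f,j,h,clk,e,g,d,b]
t=0: Δ0=0111000101 Δ1=0111010101 Δ2=0111010111 Δ3=1111110011 Δ4=0111011011 Δ5=0101110011 Δ6=0111111011 Δ7=0101111011 | 7Δ
t=1: Δ0=0101111011 Δ1=0101101011 | 1Δ
t=2: Δ0=0101101011 Δ1=0101111011 | 1Δ

0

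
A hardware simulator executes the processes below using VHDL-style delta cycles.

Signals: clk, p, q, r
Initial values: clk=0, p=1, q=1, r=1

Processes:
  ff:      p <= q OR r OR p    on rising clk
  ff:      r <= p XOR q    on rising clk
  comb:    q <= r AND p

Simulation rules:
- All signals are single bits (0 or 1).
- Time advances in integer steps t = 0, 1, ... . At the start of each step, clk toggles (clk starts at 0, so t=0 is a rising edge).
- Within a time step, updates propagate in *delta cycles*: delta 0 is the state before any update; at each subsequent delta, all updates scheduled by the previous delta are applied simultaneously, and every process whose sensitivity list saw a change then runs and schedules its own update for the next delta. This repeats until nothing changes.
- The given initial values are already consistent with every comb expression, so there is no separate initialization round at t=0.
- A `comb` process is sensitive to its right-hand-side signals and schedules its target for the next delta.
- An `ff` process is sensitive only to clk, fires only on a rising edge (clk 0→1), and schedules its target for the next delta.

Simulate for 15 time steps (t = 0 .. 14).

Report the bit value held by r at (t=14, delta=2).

[bits: clk,r,q,p]
t=0: Δ0=0111 Δ1=1111 Δ2=1011 Δ3=1001 | 3Δ
t=1: Δ0=1001 Δ1=0001 | 1Δ
t=2: Δ0=0001 Δ1=1001 Δ2=1101 Δ3=1111 | 3Δ
t=3: Δ0=1111 Δ1=0111 | 1Δ
t=4: Δ0=0111 Δ1=1111 Δ2=1011 Δ3=1001 | 3Δ
t=5: Δ0=1001 Δ1=0001 | 1Δ
t=6: Δ0=0001 Δ1=1001 Δ2=1101 Δ3=1111 | 3Δ
t=7: Δ0=1111 Δ1=0111 | 1Δ
t=8: Δ0=0111 Δ1=1111 Δ2=1011 Δ3=1001 | 3Δ
t=9: Δ0=1001 Δ1=0001 | 1Δ
t=10: Δ0=0001 Δ1=1001 Δ2=1101 Δ3=1111 | 3Δ
t=11: Δ0=1111 Δ1=0111 | 1Δ
t=12: Δ0=0111 Δ1=1111 Δ2=1011 Δ3=1001 | 3Δ
t=13: Δ0=1001 Δ1=0001 | 1Δ
t=14: Δ0=0001 Δ1=1001 Δ2=1101 Δ3=1111 | 3Δ

1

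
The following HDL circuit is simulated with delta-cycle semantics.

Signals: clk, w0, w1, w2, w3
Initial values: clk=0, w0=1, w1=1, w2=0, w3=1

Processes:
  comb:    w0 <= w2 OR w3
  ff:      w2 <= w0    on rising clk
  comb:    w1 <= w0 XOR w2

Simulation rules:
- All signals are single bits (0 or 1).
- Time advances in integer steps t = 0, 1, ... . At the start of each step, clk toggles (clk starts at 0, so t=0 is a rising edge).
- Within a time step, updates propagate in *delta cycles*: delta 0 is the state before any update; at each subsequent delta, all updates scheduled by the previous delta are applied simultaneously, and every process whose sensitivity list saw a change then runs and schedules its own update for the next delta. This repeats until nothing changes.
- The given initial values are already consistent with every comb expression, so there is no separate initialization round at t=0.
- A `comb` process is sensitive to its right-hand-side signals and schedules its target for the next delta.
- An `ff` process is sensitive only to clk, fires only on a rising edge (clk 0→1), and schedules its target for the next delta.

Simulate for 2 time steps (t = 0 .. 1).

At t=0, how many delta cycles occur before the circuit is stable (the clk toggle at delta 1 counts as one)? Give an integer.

3

t0.Δ0 w2=0 clk=0 w0=1 w3=1 w1=1
t0.Δ1 w2=0 clk=1 w0=1 w3=1 w1=1
t0.Δ2 w2=1 clk=1 w0=1 w3=1 w1=1
t0.Δ3 w2=1 clk=1 w0=1 w3=1 w1=0
t1.Δ0 w2=1 clk=1 w0=1 w3=1 w1=0
t1.Δ1 w2=1 clk=0 w0=1 w3=1 w1=0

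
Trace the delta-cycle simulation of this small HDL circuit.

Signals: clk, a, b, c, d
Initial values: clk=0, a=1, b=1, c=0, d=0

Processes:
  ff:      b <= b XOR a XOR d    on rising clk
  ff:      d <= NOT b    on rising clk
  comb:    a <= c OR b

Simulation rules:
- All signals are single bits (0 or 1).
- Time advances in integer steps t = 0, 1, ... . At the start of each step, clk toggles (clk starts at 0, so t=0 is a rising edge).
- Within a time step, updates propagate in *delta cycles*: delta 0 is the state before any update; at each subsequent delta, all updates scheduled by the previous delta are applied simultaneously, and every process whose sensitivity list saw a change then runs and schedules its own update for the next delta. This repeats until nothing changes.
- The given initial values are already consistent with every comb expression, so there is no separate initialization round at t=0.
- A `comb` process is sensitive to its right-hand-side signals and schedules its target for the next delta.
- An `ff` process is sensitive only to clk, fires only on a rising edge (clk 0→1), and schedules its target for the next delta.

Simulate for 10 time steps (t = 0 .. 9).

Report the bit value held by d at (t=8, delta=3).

t=0 Δ0: d=0 b=1 clk=0 a=1 c=0
  Δ1: clk:0→1
  Δ2: b:1→0
  Δ3: a:1→0
  (3Δ to stable)
t=1 Δ0: d=0 b=0 clk=1 a=0 c=0
  Δ1: clk:1→0
  (1Δ to stable)
t=2 Δ0: d=0 b=0 clk=0 a=0 c=0
  Δ1: clk:0→1
  Δ2: d:0→1
  (2Δ to stable)
t=3 Δ0: d=1 b=0 clk=1 a=0 c=0
  Δ1: clk:1→0
  (1Δ to stable)
t=4 Δ0: d=1 b=0 clk=0 a=0 c=0
  Δ1: clk:0→1
  Δ2: b:0→1
  Δ3: a:0→1
  (3Δ to stable)
t=5 Δ0: d=1 b=1 clk=1 a=1 c=0
  Δ1: clk:1→0
  (1Δ to stable)
t=6 Δ0: d=1 b=1 clk=0 a=1 c=0
  Δ1: clk:0→1
  Δ2: d:1→0
  (2Δ to stable)
t=7 Δ0: d=0 b=1 clk=1 a=1 c=0
  Δ1: clk:1→0
  (1Δ to stable)
t=8 Δ0: d=0 b=1 clk=0 a=1 c=0
  Δ1: clk:0→1
  Δ2: b:1→0
  Δ3: a:1→0
  (3Δ to stable)
t=9 Δ0: d=0 b=0 clk=1 a=0 c=0
  Δ1: clk:1→0
  (1Δ to stable)

0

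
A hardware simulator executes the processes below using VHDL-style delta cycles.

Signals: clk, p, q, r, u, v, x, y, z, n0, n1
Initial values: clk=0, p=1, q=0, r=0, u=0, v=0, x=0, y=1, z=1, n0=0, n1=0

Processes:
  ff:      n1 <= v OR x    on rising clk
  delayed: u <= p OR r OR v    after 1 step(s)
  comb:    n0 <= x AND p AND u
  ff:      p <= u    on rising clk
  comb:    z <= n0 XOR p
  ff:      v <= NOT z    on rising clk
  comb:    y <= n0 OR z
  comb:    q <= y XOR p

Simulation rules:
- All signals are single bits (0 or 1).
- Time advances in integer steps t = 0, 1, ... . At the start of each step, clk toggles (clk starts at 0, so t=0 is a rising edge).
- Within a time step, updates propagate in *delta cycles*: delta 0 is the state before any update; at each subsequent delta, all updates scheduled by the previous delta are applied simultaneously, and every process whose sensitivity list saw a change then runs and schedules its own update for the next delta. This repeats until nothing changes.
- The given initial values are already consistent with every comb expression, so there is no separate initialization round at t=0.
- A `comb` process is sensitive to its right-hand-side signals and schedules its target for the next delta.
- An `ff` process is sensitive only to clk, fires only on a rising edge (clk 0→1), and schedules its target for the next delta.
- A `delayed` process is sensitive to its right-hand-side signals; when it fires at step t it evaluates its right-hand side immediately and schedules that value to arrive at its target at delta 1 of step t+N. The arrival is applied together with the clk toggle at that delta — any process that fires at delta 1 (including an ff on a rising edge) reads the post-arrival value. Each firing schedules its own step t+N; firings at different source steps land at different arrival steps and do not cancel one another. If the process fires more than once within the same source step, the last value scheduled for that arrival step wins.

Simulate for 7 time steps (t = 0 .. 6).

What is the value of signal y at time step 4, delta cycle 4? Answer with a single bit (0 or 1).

[bits: z,p,y,q,u,n0,x,r,clk,v,n1]
t=0: Δ0=11100000000 Δ1=11100000100 Δ2=10100000100 Δ3=00110000100 Δ4=00010000100 Δ5=00000000100 | 5Δ
t=1: Δ0=00000000100 Δ1=00000000000 | 1Δ
t=2: Δ0=00000000000 Δ1=00000000100 Δ2=00000000110 | 2Δ
t=3: Δ0=00000000110 Δ1=00001000010 | 1Δ
t=4: Δ0=00001000010 Δ1=00001000110 Δ2=01001000111 Δ3=11011000111 Δ4=11111000111 Δ5=11101000111 | 5Δ
t=5: Δ0=11101000111 Δ1=11101000011 | 1Δ
t=6: Δ0=11101000011 Δ1=11101000111 Δ2=11101000101 | 2Δ

1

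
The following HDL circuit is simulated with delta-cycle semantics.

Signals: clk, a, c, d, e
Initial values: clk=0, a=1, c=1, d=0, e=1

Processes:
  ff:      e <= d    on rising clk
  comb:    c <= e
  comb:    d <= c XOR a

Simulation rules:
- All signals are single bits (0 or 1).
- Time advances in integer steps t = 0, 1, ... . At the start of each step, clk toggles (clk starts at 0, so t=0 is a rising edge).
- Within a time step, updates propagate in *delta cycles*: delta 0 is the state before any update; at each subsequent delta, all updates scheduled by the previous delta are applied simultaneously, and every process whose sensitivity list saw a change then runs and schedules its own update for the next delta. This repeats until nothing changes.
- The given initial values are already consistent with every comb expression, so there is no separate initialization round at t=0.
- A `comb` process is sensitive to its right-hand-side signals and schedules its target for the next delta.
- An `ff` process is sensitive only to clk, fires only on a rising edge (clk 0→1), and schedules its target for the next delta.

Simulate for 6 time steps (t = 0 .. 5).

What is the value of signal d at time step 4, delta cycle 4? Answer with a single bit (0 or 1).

[bits: e,d,c,clk,a]
t=0: Δ0=10101 Δ1=10111 Δ2=00111 Δ3=00011 Δ4=01011 | 4Δ
t=1: Δ0=01011 Δ1=01001 | 1Δ
t=2: Δ0=01001 Δ1=01011 Δ2=11011 Δ3=11111 Δ4=10111 | 4Δ
t=3: Δ0=10111 Δ1=10101 | 1Δ
t=4: Δ0=10101 Δ1=10111 Δ2=00111 Δ3=00011 Δ4=01011 | 4Δ
t=5: Δ0=01011 Δ1=01001 | 1Δ

1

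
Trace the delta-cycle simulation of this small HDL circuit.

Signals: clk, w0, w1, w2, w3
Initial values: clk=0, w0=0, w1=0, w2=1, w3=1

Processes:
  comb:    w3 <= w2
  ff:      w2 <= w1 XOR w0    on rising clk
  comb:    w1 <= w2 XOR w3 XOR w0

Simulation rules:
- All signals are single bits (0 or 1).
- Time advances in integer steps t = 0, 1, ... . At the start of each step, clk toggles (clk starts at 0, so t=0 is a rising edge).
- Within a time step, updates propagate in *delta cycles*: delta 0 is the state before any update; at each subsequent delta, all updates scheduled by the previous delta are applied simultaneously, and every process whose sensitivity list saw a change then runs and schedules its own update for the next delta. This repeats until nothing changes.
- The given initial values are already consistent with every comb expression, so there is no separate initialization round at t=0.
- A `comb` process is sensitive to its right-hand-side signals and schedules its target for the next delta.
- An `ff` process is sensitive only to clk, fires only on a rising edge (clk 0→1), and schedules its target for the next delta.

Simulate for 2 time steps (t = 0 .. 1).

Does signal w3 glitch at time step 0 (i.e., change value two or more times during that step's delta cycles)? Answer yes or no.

[bits: clk,w2,w1,w3,w0]
t=0: Δ0=01010 Δ1=11010 Δ2=10010 Δ3=10100 Δ4=10000 | 4Δ
t=1: Δ0=10000 Δ1=00000 | 1Δ

no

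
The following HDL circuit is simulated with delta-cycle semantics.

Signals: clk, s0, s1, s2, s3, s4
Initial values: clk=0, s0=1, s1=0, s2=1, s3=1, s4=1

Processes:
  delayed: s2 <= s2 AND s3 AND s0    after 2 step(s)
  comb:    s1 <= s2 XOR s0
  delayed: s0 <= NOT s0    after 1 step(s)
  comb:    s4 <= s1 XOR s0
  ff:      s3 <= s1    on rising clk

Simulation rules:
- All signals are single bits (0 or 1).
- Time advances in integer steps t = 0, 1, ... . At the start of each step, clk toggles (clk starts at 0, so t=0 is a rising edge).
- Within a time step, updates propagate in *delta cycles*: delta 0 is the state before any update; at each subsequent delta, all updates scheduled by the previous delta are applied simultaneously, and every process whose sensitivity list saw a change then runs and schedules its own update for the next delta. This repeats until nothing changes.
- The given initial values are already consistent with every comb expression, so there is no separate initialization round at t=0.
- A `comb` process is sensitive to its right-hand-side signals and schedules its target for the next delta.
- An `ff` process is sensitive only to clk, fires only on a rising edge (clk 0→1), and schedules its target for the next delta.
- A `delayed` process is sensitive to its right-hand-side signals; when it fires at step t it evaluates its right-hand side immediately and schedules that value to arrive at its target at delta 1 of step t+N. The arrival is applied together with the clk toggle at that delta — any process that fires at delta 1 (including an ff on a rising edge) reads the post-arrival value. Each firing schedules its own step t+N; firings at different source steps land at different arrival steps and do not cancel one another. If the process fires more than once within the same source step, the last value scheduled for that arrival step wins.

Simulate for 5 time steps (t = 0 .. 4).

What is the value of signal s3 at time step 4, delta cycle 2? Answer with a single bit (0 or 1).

t0.Δ0 s1=0 clk=0 s3=1 s2=1 s4=1 s0=1
t0.Δ1 s1=0 clk=1 s3=1 s2=1 s4=1 s0=1
t0.Δ2 s1=0 clk=1 s3=0 s2=1 s4=1 s0=1
t1.Δ0 s1=0 clk=1 s3=0 s2=1 s4=1 s0=1
t1.Δ1 s1=0 clk=0 s3=0 s2=1 s4=1 s0=1
t2.Δ0 s1=0 clk=0 s3=0 s2=1 s4=1 s0=1
t2.Δ1 s1=0 clk=1 s3=0 s2=0 s4=1 s0=1
t2.Δ2 s1=1 clk=1 s3=0 s2=0 s4=1 s0=1
t2.Δ3 s1=1 clk=1 s3=0 s2=0 s4=0 s0=1
t3.Δ0 s1=1 clk=1 s3=0 s2=0 s4=0 s0=1
t3.Δ1 s1=1 clk=0 s3=0 s2=0 s4=0 s0=1
t4.Δ0 s1=1 clk=0 s3=0 s2=0 s4=0 s0=1
t4.Δ1 s1=1 clk=1 s3=0 s2=0 s4=0 s0=1
t4.Δ2 s1=1 clk=1 s3=1 s2=0 s4=0 s0=1

1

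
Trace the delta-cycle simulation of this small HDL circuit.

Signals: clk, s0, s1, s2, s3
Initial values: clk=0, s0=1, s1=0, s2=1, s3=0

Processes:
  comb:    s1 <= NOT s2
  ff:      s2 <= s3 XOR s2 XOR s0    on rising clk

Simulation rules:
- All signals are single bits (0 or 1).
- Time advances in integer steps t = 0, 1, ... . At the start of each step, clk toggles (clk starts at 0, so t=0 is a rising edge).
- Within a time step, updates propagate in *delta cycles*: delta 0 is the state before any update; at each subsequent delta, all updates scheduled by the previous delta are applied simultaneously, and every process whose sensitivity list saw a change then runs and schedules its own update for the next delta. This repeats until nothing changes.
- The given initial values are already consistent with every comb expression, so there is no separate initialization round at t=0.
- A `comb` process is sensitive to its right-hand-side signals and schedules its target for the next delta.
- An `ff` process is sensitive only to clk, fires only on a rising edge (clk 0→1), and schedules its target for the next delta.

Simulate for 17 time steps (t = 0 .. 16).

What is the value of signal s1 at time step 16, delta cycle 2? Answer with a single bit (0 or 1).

[bits: s1,s0,s2,clk,s3]
t=0: Δ0=01100 Δ1=01110 Δ2=01010 Δ3=11010 | 3Δ
t=1: Δ0=11010 Δ1=11000 | 1Δ
t=2: Δ0=11000 Δ1=11010 Δ2=11110 Δ3=01110 | 3Δ
t=3: Δ0=01110 Δ1=01100 | 1Δ
t=4: Δ0=01100 Δ1=01110 Δ2=01010 Δ3=11010 | 3Δ
t=5: Δ0=11010 Δ1=11000 | 1Δ
t=6: Δ0=11000 Δ1=11010 Δ2=11110 Δ3=01110 | 3Δ
t=7: Δ0=01110 Δ1=01100 | 1Δ
t=8: Δ0=01100 Δ1=01110 Δ2=01010 Δ3=11010 | 3Δ
t=9: Δ0=11010 Δ1=11000 | 1Δ
t=10: Δ0=11000 Δ1=11010 Δ2=11110 Δ3=01110 | 3Δ
t=11: Δ0=01110 Δ1=01100 | 1Δ
t=12: Δ0=01100 Δ1=01110 Δ2=01010 Δ3=11010 | 3Δ
t=13: Δ0=11010 Δ1=11000 | 1Δ
t=14: Δ0=11000 Δ1=11010 Δ2=11110 Δ3=01110 | 3Δ
t=15: Δ0=01110 Δ1=01100 | 1Δ
t=16: Δ0=01100 Δ1=01110 Δ2=01010 Δ3=11010 | 3Δ

0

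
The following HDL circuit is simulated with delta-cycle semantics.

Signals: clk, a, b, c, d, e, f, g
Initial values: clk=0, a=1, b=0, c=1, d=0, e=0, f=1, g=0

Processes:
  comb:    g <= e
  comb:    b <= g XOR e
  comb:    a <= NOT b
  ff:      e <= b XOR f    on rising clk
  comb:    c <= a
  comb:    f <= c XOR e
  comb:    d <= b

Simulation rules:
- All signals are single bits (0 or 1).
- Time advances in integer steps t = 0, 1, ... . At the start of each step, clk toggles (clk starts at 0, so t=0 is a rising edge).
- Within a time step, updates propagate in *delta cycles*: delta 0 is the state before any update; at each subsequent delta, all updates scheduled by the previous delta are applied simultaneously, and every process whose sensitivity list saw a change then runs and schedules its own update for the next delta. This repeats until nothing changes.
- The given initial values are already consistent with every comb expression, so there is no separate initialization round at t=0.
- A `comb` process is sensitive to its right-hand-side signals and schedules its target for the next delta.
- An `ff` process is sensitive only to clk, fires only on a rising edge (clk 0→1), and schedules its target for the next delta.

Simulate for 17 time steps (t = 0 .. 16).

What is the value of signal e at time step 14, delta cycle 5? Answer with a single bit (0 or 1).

0

t=0 Δ0: f=1 b=0 g=0 d=0 clk=0 c=1 e=0 a=1
  Δ1: clk:0→1
  Δ2: e:0→1
  Δ3: f:1→0, b:0→1, g:0→1
  Δ4: b:1→0, d:0→1, a:1→0
  Δ5: d:1→0, c:1→0, a:0→1
  Δ6: f:0→1, c:0→1
  Δ7: f:1→0
  (7Δ to stable)
t=1 Δ0: f=0 b=0 g=1 d=0 clk=1 c=1 e=1 a=1
  Δ1: clk:1→0
  (1Δ to stable)
t=2 Δ0: f=0 b=0 g=1 d=0 clk=0 c=1 e=1 a=1
  Δ1: clk:0→1
  Δ2: e:1→0
  Δ3: f:0→1, b:0→1, g:1→0
  Δ4: b:1→0, d:0→1, a:1→0
  Δ5: d:1→0, c:1→0, a:0→1
  Δ6: f:1→0, c:0→1
  Δ7: f:0→1
  (7Δ to stable)
t=3 Δ0: f=1 b=0 g=0 d=0 clk=1 c=1 e=0 a=1
  Δ1: clk:1→0
  (1Δ to stable)
t=4 Δ0: f=1 b=0 g=0 d=0 clk=0 c=1 e=0 a=1
  Δ1: clk:0→1
  Δ2: e:0→1
  Δ3: f:1→0, b:0→1, g:0→1
  Δ4: b:1→0, d:0→1, a:1→0
  Δ5: d:1→0, c:1→0, a:0→1
  Δ6: f:0→1, c:0→1
  Δ7: f:1→0
  (7Δ to stable)
t=5 Δ0: f=0 b=0 g=1 d=0 clk=1 c=1 e=1 a=1
  Δ1: clk:1→0
  (1Δ to stable)
t=6 Δ0: f=0 b=0 g=1 d=0 clk=0 c=1 e=1 a=1
  Δ1: clk:0→1
  Δ2: e:1→0
  Δ3: f:0→1, b:0→1, g:1→0
  Δ4: b:1→0, d:0→1, a:1→0
  Δ5: d:1→0, c:1→0, a:0→1
  Δ6: f:1→0, c:0→1
  Δ7: f:0→1
  (7Δ to stable)
t=7 Δ0: f=1 b=0 g=0 d=0 clk=1 c=1 e=0 a=1
  Δ1: clk:1→0
  (1Δ to stable)
t=8 Δ0: f=1 b=0 g=0 d=0 clk=0 c=1 e=0 a=1
  Δ1: clk:0→1
  Δ2: e:0→1
  Δ3: f:1→0, b:0→1, g:0→1
  Δ4: b:1→0, d:0→1, a:1→0
  Δ5: d:1→0, c:1→0, a:0→1
  Δ6: f:0→1, c:0→1
  Δ7: f:1→0
  (7Δ to stable)
t=9 Δ0: f=0 b=0 g=1 d=0 clk=1 c=1 e=1 a=1
  Δ1: clk:1→0
  (1Δ to stable)
t=10 Δ0: f=0 b=0 g=1 d=0 clk=0 c=1 e=1 a=1
  Δ1: clk:0→1
  Δ2: e:1→0
  Δ3: f:0→1, b:0→1, g:1→0
  Δ4: b:1→0, d:0→1, a:1→0
  Δ5: d:1→0, c:1→0, a:0→1
  Δ6: f:1→0, c:0→1
  Δ7: f:0→1
  (7Δ to stable)
t=11 Δ0: f=1 b=0 g=0 d=0 clk=1 c=1 e=0 a=1
  Δ1: clk:1→0
  (1Δ to stable)
t=12 Δ0: f=1 b=0 g=0 d=0 clk=0 c=1 e=0 a=1
  Δ1: clk:0→1
  Δ2: e:0→1
  Δ3: f:1→0, b:0→1, g:0→1
  Δ4: b:1→0, d:0→1, a:1→0
  Δ5: d:1→0, c:1→0, a:0→1
  Δ6: f:0→1, c:0→1
  Δ7: f:1→0
  (7Δ to stable)
t=13 Δ0: f=0 b=0 g=1 d=0 clk=1 c=1 e=1 a=1
  Δ1: clk:1→0
  (1Δ to stable)
t=14 Δ0: f=0 b=0 g=1 d=0 clk=0 c=1 e=1 a=1
  Δ1: clk:0→1
  Δ2: e:1→0
  Δ3: f:0→1, b:0→1, g:1→0
  Δ4: b:1→0, d:0→1, a:1→0
  Δ5: d:1→0, c:1→0, a:0→1
  Δ6: f:1→0, c:0→1
  Δ7: f:0→1
  (7Δ to stable)
t=15 Δ0: f=1 b=0 g=0 d=0 clk=1 c=1 e=0 a=1
  Δ1: clk:1→0
  (1Δ to stable)
t=16 Δ0: f=1 b=0 g=0 d=0 clk=0 c=1 e=0 a=1
  Δ1: clk:0→1
  Δ2: e:0→1
  Δ3: f:1→0, b:0→1, g:0→1
  Δ4: b:1→0, d:0→1, a:1→0
  Δ5: d:1→0, c:1→0, a:0→1
  Δ6: f:0→1, c:0→1
  Δ7: f:1→0
  (7Δ to stable)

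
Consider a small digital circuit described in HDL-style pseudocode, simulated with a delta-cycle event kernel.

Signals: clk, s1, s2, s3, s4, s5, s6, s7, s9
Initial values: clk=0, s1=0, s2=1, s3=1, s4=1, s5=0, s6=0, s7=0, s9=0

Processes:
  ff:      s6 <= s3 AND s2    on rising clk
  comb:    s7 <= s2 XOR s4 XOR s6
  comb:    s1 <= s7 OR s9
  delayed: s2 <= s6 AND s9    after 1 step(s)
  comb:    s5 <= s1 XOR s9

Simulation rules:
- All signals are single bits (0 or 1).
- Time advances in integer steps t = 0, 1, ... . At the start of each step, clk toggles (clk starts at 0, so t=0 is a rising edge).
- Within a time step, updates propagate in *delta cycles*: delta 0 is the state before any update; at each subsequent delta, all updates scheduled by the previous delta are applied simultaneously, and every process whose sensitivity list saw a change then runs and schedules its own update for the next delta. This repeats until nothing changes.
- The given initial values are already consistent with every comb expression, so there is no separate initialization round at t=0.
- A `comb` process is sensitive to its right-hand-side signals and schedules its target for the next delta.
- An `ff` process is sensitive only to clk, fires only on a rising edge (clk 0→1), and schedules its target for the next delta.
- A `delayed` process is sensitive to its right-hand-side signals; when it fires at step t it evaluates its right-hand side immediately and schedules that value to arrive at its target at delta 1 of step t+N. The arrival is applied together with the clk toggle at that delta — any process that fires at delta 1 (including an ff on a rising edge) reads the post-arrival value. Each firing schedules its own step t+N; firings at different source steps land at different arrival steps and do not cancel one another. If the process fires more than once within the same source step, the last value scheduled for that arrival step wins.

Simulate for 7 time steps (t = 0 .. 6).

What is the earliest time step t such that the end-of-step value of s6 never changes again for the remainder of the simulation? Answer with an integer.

2

t=0 Δ0: s7=0 s5=0 s6=0 s9=0 s1=0 s3=1 clk=0 s2=1 s4=1
  Δ1: clk:0→1
  Δ2: s6:0→1
  Δ3: s7:0→1
  Δ4: s1:0→1
  Δ5: s5:0→1
  (5Δ to stable)
t=1 Δ0: s7=1 s5=1 s6=1 s9=0 s1=1 s3=1 clk=1 s2=1 s4=1
  Δ1: clk:1→0, s2:1→0
  Δ2: s7:1→0
  Δ3: s1:1→0
  Δ4: s5:1→0
  (4Δ to stable)
t=2 Δ0: s7=0 s5=0 s6=1 s9=0 s1=0 s3=1 clk=0 s2=0 s4=1
  Δ1: clk:0→1
  Δ2: s6:1→0
  Δ3: s7:0→1
  Δ4: s1:0→1
  Δ5: s5:0→1
  (5Δ to stable)
t=3 Δ0: s7=1 s5=1 s6=0 s9=0 s1=1 s3=1 clk=1 s2=0 s4=1
  Δ1: clk:1→0
  (1Δ to stable)
t=4 Δ0: s7=1 s5=1 s6=0 s9=0 s1=1 s3=1 clk=0 s2=0 s4=1
  Δ1: clk:0→1
  (1Δ to stable)
t=5 Δ0: s7=1 s5=1 s6=0 s9=0 s1=1 s3=1 clk=1 s2=0 s4=1
  Δ1: clk:1→0
  (1Δ to stable)
t=6 Δ0: s7=1 s5=1 s6=0 s9=0 s1=1 s3=1 clk=0 s2=0 s4=1
  Δ1: clk:0→1
  (1Δ to stable)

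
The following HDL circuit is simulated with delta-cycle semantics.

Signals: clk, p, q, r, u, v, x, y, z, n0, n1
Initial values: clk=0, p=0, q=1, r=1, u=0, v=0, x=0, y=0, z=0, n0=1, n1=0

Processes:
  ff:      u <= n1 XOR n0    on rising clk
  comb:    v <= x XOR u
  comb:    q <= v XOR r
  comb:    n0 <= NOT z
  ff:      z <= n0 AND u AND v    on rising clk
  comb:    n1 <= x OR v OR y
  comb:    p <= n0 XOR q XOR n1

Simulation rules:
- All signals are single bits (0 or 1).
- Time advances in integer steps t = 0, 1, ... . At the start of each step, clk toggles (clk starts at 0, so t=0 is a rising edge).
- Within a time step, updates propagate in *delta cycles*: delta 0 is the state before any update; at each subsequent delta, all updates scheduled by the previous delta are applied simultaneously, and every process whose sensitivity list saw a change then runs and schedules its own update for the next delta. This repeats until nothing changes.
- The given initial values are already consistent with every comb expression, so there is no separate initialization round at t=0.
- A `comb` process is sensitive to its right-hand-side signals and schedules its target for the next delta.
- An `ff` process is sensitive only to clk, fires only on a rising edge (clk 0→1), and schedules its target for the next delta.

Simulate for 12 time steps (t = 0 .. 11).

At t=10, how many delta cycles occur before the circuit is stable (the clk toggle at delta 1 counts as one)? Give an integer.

t=0 Δ0: u=0 y=0 clk=0 q=1 z=0 n1=0 n0=1 p=0 v=0 x=0 r=1
  Δ1: clk:0→1
  Δ2: u:0→1
  Δ3: v:0→1
  Δ4: q:1→0, n1:0→1
  (4Δ to stable)
t=1 Δ0: u=1 y=0 clk=1 q=0 z=0 n1=1 n0=1 p=0 v=1 x=0 r=1
  Δ1: clk:1→0
  (1Δ to stable)
t=2 Δ0: u=1 y=0 clk=0 q=0 z=0 n1=1 n0=1 p=0 v=1 x=0 r=1
  Δ1: clk:0→1
  Δ2: u:1→0, z:0→1
  Δ3: n0:1→0, v:1→0
  Δ4: q:0→1, n1:1→0, p:0→1
  (4Δ to stable)
t=3 Δ0: u=0 y=0 clk=1 q=1 z=1 n1=0 n0=0 p=1 v=0 x=0 r=1
  Δ1: clk:1→0
  (1Δ to stable)
t=4 Δ0: u=0 y=0 clk=0 q=1 z=1 n1=0 n0=0 p=1 v=0 x=0 r=1
  Δ1: clk:0→1
  Δ2: z:1→0
  Δ3: n0:0→1
  Δ4: p:1→0
  (4Δ to stable)
t=5 Δ0: u=0 y=0 clk=1 q=1 z=0 n1=0 n0=1 p=0 v=0 x=0 r=1
  Δ1: clk:1→0
  (1Δ to stable)
t=6 Δ0: u=0 y=0 clk=0 q=1 z=0 n1=0 n0=1 p=0 v=0 x=0 r=1
  Δ1: clk:0→1
  Δ2: u:0→1
  Δ3: v:0→1
  Δ4: q:1→0, n1:0→1
  (4Δ to stable)
t=7 Δ0: u=1 y=0 clk=1 q=0 z=0 n1=1 n0=1 p=0 v=1 x=0 r=1
  Δ1: clk:1→0
  (1Δ to stable)
t=8 Δ0: u=1 y=0 clk=0 q=0 z=0 n1=1 n0=1 p=0 v=1 x=0 r=1
  Δ1: clk:0→1
  Δ2: u:1→0, z:0→1
  Δ3: n0:1→0, v:1→0
  Δ4: q:0→1, n1:1→0, p:0→1
  (4Δ to stable)
t=9 Δ0: u=0 y=0 clk=1 q=1 z=1 n1=0 n0=0 p=1 v=0 x=0 r=1
  Δ1: clk:1→0
  (1Δ to stable)
t=10 Δ0: u=0 y=0 clk=0 q=1 z=1 n1=0 n0=0 p=1 v=0 x=0 r=1
  Δ1: clk:0→1
  Δ2: z:1→0
  Δ3: n0:0→1
  Δ4: p:1→0
  (4Δ to stable)
t=11 Δ0: u=0 y=0 clk=1 q=1 z=0 n1=0 n0=1 p=0 v=0 x=0 r=1
  Δ1: clk:1→0
  (1Δ to stable)

4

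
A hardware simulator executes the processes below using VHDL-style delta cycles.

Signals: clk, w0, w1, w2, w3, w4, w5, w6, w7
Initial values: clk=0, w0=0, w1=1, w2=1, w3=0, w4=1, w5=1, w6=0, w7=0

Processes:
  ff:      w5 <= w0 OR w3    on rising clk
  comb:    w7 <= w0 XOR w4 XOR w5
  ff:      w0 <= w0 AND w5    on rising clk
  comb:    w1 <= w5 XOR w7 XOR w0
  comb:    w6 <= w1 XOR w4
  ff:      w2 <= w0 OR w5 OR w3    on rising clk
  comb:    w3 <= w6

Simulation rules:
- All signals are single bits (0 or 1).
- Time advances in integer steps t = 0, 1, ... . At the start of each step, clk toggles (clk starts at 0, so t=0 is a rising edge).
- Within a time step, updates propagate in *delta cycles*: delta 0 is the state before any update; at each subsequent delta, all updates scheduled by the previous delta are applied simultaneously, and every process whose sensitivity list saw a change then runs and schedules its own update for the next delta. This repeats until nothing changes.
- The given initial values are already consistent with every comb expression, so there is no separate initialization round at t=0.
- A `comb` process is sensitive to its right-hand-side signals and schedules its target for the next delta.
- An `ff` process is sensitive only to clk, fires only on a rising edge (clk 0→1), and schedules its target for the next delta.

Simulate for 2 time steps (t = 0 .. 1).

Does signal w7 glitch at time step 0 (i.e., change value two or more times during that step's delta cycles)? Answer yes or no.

no

[bits: w2,w0,w7,w4,w3,w6,w1,w5,clk]
t=0: Δ0=100100110 Δ1=100100111 Δ2=100100101 Δ3=101100001 Δ4=101101101 Δ5=101110101 Δ6=101100101 | 6Δ
t=1: Δ0=101100101 Δ1=101100100 | 1Δ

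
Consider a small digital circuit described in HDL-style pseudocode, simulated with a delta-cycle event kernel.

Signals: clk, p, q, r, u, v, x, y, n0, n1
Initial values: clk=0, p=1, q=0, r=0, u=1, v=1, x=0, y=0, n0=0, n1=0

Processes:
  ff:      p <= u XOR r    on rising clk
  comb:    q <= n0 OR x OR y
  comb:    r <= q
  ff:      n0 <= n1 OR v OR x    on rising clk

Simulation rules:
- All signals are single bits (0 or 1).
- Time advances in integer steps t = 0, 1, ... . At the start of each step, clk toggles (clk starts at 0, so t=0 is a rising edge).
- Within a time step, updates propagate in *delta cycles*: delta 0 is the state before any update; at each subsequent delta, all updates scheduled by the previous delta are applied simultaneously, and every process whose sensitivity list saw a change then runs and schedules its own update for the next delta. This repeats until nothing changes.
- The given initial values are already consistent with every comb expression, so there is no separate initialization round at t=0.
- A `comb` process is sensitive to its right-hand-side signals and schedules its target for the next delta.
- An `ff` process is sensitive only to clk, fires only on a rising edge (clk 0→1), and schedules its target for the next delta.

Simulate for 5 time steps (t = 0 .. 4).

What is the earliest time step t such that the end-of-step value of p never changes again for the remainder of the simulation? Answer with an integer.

t0.Δ0 q=0 v=1 p=1 u=1 clk=0 n0=0 y=0 r=0 x=0 n1=0
t0.Δ1 q=0 v=1 p=1 u=1 clk=1 n0=0 y=0 r=0 x=0 n1=0
t0.Δ2 q=0 v=1 p=1 u=1 clk=1 n0=1 y=0 r=0 x=0 n1=0
t0.Δ3 q=1 v=1 p=1 u=1 clk=1 n0=1 y=0 r=0 x=0 n1=0
t0.Δ4 q=1 v=1 p=1 u=1 clk=1 n0=1 y=0 r=1 x=0 n1=0
t1.Δ0 q=1 v=1 p=1 u=1 clk=1 n0=1 y=0 r=1 x=0 n1=0
t1.Δ1 q=1 v=1 p=1 u=1 clk=0 n0=1 y=0 r=1 x=0 n1=0
t2.Δ0 q=1 v=1 p=1 u=1 clk=0 n0=1 y=0 r=1 x=0 n1=0
t2.Δ1 q=1 v=1 p=1 u=1 clk=1 n0=1 y=0 r=1 x=0 n1=0
t2.Δ2 q=1 v=1 p=0 u=1 clk=1 n0=1 y=0 r=1 x=0 n1=0
t3.Δ0 q=1 v=1 p=0 u=1 clk=1 n0=1 y=0 r=1 x=0 n1=0
t3.Δ1 q=1 v=1 p=0 u=1 clk=0 n0=1 y=0 r=1 x=0 n1=0
t4.Δ0 q=1 v=1 p=0 u=1 clk=0 n0=1 y=0 r=1 x=0 n1=0
t4.Δ1 q=1 v=1 p=0 u=1 clk=1 n0=1 y=0 r=1 x=0 n1=0

2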